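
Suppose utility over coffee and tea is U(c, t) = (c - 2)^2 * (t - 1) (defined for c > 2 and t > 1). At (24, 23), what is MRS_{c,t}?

MRS = 2

MU_c = 2·(c−2)·(t−1), MU_t = (c−2)^2.
MRS = (2/1)·(t−1)/(c−2).
At (24, 23): MRS = 2.
So at (24, 23) the consumer would give up 2 units of t for one more unit of c.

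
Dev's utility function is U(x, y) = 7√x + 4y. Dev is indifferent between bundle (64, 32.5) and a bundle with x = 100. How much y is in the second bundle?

U(64, 32.5) = 186.
Set U(100, y) = 186 and solve.
With x = 100: √100 = 10, so 4y = 186 − 7·10 = 116 and y = 29.
Check: U(100, 29) = 186.

y = 29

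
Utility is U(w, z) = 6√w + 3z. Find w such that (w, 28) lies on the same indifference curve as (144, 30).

w = 169

U(144, 30) = 162.
Set U(w, 28) = 162 and solve.
With z = 28: 6√w = 162 − 3·28 = 78, so √w = 13 and w = 169.
Check: U(169, 28) = 162.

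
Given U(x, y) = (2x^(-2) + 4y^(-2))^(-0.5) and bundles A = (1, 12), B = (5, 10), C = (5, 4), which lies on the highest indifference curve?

Bundle B

Evaluate utility at each bundle:
U(A) = 0.702.
U(B) = 2.887.
U(C) = 1.741.
Highest utility is B, so B ≻ C ≻ A.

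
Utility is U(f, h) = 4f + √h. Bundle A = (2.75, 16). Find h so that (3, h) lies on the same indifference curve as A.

U(2.75, 16) = 15.
Set U(3, h) = 15 and solve.
With f = 3: √h = 15 − 4·3 = 3, so √h = 3 and h = 9.
Check: U(3, 9) = 15.

h = 9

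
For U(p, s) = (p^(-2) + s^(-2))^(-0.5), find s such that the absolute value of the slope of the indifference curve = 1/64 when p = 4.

For CES with ρ = -2, MRS = (s/p)^3.
Setting (s/4)^3 = 1/64 gives s/4 = 0.25 and s = 1.

s = 1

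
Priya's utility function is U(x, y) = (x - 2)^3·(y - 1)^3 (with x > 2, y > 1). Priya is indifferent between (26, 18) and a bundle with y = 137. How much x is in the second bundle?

x = 5

U(26, 18) = 67917312.
Set U(x, 137) = 67917312 and solve.
With y = 137: (137 − 1)^3 = 2515456, so (x − 2)^3 = 67917312/2515456 = 27.
Taking the cube root (with x > 2): x − 2 = 3, so x = 5.
Check: U(5, 137) = 67917312.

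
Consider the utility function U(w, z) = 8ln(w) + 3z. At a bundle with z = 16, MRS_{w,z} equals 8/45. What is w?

w = 15

MU_w = 8/w, MU_z = 3.
MRS = 8/w ÷ 3.
MRS depends only on w: (8/3)/w = 8/45 ⇒ w = (8/3)/(8/45) = 15.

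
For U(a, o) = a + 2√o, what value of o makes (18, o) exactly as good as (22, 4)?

U(22, 4) = 26.
Set U(18, o) = 26 and solve.
With a = 18: 2√o = 26 − 18 = 8, so √o = 4 and o = 16.
Check: U(18, 16) = 26.

o = 16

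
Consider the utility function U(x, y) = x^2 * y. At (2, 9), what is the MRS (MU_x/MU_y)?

MRS = 9

MU_x = 2·x·y and MU_y = x^2.
MRS = MU_x/MU_y = (2/1)·y/x.
At (2, 9): MRS = 9.
The indifference curve has slope −9 at this bundle.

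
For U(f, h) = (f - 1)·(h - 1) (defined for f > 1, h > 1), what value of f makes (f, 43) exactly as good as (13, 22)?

U(13, 22) = 252.
Set U(f, 43) = 252 and solve.
With h = 43: (43 − 1) = 42, so (f − 1) = 252/42 = 6.
So f = 1 + 6 = 7.
Check: U(7, 43) = 252.

f = 7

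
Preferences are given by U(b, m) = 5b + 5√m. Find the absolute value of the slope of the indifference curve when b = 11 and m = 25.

MRS = 10

MU_b = 5, MU_m = 5/(2√m).
MRS = 5 ÷ (5/(2√m)).
At (11, 25): MRS = 10.
The indifference curve has slope −10 at this bundle.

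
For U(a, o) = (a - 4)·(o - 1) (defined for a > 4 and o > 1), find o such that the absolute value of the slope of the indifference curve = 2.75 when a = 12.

MU_a = (o−1), MU_o = (a−4).
MRS = (o−1)/(a−4).
Substitute a = 12: MRS = (o − 1)/8. Setting this equal to 2.75 gives o − 1 = 2.75·8 = 22, so o = 23.

o = 23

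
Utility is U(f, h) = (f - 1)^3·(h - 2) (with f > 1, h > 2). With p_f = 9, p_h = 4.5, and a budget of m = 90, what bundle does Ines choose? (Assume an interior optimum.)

f* = 7, h* = 6

MU_f = 3·(f−1)^2·(h−2), MU_h = (f−1)^3.
MRS = (3/1)·(h−2)/(f−1).
Tangency: set MRS = p_f/p_h = 9/4.5 = 2.
So (3/1)·(h − 2)/(f − 1) = 2, i.e. (h − 2) = (2/3)·(f − 1).
Rewrite the budget in excess-of-subsistence terms: 9·(f − 1) + 4.5·(h − 2) = 90 − 9·1 − 4.5·2 = 72.
Substituting, 12·(f − 1) = 72, so f − 1 = 6 and f* = 7.
Then h − 2 = (2/3)·6 = 4, so h* = 6.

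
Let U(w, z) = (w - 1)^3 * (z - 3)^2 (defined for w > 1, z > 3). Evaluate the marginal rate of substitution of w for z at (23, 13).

MRS = 15/22

MU_w = 3·(w−1)^2·(z−3)^2, MU_z = 2·(w−1)^3·(z−3).
MRS = (3/2)·(z−3)/(w−1).
At (23, 13): MRS = 15/22.
That is, one extra unit of w is worth 15/22 units of z at the margin.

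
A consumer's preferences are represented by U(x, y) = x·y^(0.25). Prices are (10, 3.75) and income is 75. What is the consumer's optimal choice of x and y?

MU_x = y^(0.25) and MU_y = 0.25·x·y^(-0.75).
MRS = MU_x/MU_y = (4)·y/x.
Tangency: set MRS = p_x/p_y = 10/3.75 = 8/3.
So (4)·y/x = 8/3, i.e. y = (2/3)·x.
Substitute into the budget 10·x + 3.75·y = 75: 12.5·x = 75, so x* = 6.
Then y* = (2/3)·6 = 4.

x* = 6, y* = 4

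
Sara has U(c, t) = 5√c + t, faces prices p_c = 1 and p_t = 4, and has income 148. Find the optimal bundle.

MU_c = 5/(2√c), MU_t = 1.
MRS = 5/(2√c) ÷ 1.
Tangency: set MRS = p_c/p_t = 1/4 = 0.25.
MRS depends only on c: 2.5/√c = 0.25 ⇒ √c = 2.5/0.25 = 10 ⇒ c* = 100.
From the budget, 4·t = 148 − 1·100 = 48, so t* = 12.

c* = 100, t* = 12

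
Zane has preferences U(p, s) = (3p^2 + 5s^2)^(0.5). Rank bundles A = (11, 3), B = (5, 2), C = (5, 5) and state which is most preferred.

Bundle A

Evaluate utility at each bundle:
U(A) = 20.199.
U(B) = 9.747.
U(C) = 14.142.
Highest utility is A, so A ≻ C ≻ B.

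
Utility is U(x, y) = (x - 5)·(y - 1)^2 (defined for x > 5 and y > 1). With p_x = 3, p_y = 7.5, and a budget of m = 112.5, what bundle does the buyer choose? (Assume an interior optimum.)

MU_x = (y−1)^2, MU_y = 2·(x−5)·(y−1).
MRS = (1/2)·(y−1)/(x−5).
Tangency: set MRS = p_x/p_y = 3/7.5 = 0.4.
So (1/2)·(y − 1)/(x − 5) = 0.4, i.e. (y − 1) = 0.8·(x − 5).
Rewrite the budget in excess-of-subsistence terms: 3·(x − 5) + 7.5·(y − 1) = 112.5 − 3·5 − 7.5·1 = 90.
Substituting, 9·(x − 5) = 90, so x − 5 = 10 and x* = 15.
Then y − 1 = 0.8·10 = 8, so y* = 9.

x* = 15, y* = 9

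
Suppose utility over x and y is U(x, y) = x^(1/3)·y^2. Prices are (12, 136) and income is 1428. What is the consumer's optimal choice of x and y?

MU_x = 1/3·x^(-2/3)·y^2 and MU_y = 2·x^(1/3)·y.
MRS = MU_x/MU_y = (1/6)·y/x.
Tangency: set MRS = p_x/p_y = 12/136 = 3/34.
So (1/6)·y/x = 3/34, i.e. y = (9/17)·x.
Substitute into the budget 12·x + 136·y = 1428: 84·x = 1428, so x* = 17.
Then y* = (9/17)·17 = 9.

x* = 17, y* = 9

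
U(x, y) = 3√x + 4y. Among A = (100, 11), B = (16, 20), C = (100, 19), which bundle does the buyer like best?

Bundle C

Evaluate utility at each bundle:
U(A) = 74.000.
U(B) = 92.000.
U(C) = 106.000.
Highest utility is C, so C ≻ B ≻ A.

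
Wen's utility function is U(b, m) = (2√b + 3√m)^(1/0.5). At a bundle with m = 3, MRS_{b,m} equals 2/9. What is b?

b = 27

For CES with ρ = 0.5, MRS = (2/3)·√(m/b).
Setting (2/3)·√(3/b) = 2/9 gives √(3/b) = 1/3, so 3/b = 1/9 and b = 27.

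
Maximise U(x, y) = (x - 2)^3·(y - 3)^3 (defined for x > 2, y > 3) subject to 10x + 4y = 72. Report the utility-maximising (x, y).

x* = 4, y* = 8

MU_x = 3·(x−2)^2·(y−3)^3, MU_y = 3·(x−2)^3·(y−3)^2.
MRS = (y−3)/(x−2).
Tangency: set MRS = p_x/p_y = 10/4 = 2.5.
So (y − 3)/(x − 2) = 2.5, i.e. (y − 3) = 2.5·(x − 2).
Rewrite the budget in excess-of-subsistence terms: 10·(x − 2) + 4·(y − 3) = 72 − 10·2 − 4·3 = 40.
Substituting, 20·(x − 2) = 40, so x − 2 = 2 and x* = 4.
Then y − 3 = 2.5·2 = 5, so y* = 8.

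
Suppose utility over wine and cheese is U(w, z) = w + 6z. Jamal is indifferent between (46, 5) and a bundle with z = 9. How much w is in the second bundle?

U(46, 5) = 76.
Set U(w, 9) = 76 and solve.
w + 6·9 = 76 ⇒ w = 22 ⇒ w = 22.
Check: U(22, 9) = 76.

w = 22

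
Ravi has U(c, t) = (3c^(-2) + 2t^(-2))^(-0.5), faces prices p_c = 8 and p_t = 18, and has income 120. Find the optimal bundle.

c* = 6, t* = 4

For CES with ρ = -2, MRS = (3/2)·(t/c)^3.
Tangency: set MRS = p_c/p_t = 8/18 = 4/9.
So (t/c)^3 = 8/27; taking the cube root, t/c = 2/3, i.e. t = (2/3)·c.
Substitute into the budget 8·c + 18·t = 120: 20·c = 120, so c* = 6 and t* = (2/3)·6 = 4.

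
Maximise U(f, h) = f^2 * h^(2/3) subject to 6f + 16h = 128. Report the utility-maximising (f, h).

MU_f = 2·f·h^(2/3) and MU_h = 2/3·f^2·h^(-1/3).
MRS = MU_f/MU_h = (3)·h/f.
Tangency: set MRS = p_f/p_h = 6/16 = 0.375.
So (3)·h/f = 0.375, i.e. h = 0.125·f.
Substitute into the budget 6·f + 16·h = 128: 8·f = 128, so f* = 16.
Then h* = 0.125·16 = 2.

f* = 16, h* = 2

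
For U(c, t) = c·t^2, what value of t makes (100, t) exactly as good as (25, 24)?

t = 12

U(25, 24) = 14400.
Set U(100, t) = 14400 and solve.
With c = 100: t^2 = 14400/100 = 144; taking the square root, t = 12.
Check: U(100, 12) = 14400.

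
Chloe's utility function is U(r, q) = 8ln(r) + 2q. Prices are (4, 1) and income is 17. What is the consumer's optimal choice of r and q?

MU_r = 8/r, MU_q = 2.
MRS = 8/r ÷ 2.
Tangency: set MRS = p_r/p_q = 4/1 = 4.
MRS depends only on r: 4/r = 4 ⇒ r* = 4/4 = 1.
From the budget, 1·q = 17 − 4·1 = 13, so q* = 13.

r* = 1, q* = 13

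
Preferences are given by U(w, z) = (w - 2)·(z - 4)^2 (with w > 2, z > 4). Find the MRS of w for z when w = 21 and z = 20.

MRS = 8/19

MU_w = (z−4)^2, MU_z = 2·(w−2)·(z−4).
MRS = (1/2)·(z−4)/(w−2).
At (21, 20): MRS = 8/19.
That is, one extra unit of w is worth 8/19 units of z at the margin.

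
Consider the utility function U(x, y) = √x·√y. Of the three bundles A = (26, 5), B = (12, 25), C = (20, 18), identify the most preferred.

Bundle C

Evaluate utility at each bundle:
U(A) = 11.402.
U(B) = 17.321.
U(C) = 18.974.
Highest utility is C, so C ≻ B ≻ A.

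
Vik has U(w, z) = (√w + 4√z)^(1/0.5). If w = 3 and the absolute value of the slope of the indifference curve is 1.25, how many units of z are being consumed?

For CES with ρ = 0.5, MRS = (1/4)·√(z/w).
Setting (1/4)·√(z/3) = 1.25 gives √(z/3) = 5, so z/3 = 25 and z = 75.

z = 75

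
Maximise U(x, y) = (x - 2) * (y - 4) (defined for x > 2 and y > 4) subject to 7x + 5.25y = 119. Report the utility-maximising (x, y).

MU_x = (y−4), MU_y = (x−2).
MRS = (y−4)/(x−2).
Tangency: set MRS = p_x/p_y = 7/5.25 = 4/3.
So (y − 4)/(x − 2) = 4/3, i.e. (y − 4) = (4/3)·(x − 2).
Rewrite the budget in excess-of-subsistence terms: 7·(x − 2) + 5.25·(y − 4) = 119 − 7·2 − 5.25·4 = 84.
Substituting, 14·(x − 2) = 84, so x − 2 = 6 and x* = 8.
Then y − 4 = (4/3)·6 = 8, so y* = 12.

x* = 8, y* = 12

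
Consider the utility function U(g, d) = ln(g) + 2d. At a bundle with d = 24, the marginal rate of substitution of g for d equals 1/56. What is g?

g = 28

MU_g = 1/g, MU_d = 2.
MRS = 1/g ÷ 2.
MRS depends only on g: 0.5/g = 1/56 ⇒ g = 0.5/(1/56) = 28.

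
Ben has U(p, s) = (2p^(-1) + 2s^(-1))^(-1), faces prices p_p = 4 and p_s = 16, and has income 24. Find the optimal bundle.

For CES with ρ = -1, MRS = (s/p)^2.
Tangency: set MRS = p_p/p_s = 4/16 = 0.25.
So (s/p)^2 = 0.25; taking the square root, s/p = 0.5, i.e. s = 0.5·p.
Substitute into the budget 4·p + 16·s = 24: 12·p = 24, so p* = 2 and s* = 0.5·2 = 1.

p* = 2, s* = 1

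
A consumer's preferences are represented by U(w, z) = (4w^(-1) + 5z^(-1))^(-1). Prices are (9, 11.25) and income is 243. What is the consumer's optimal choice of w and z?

For CES with ρ = -1, MRS = (4/5)·(z/w)^2.
Tangency: set MRS = p_w/p_z = 9/11.25 = 0.8.
So (z/w)^2 = 1; taking the square root, z/w = 1, i.e. z = w.
Substitute into the budget 9·w + 11.25·z = 243: 20.25·w = 243, so w* = 12 and z* = 12.

w* = 12, z* = 12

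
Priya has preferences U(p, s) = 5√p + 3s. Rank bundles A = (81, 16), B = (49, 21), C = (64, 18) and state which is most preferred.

Bundle B

Evaluate utility at each bundle:
U(A) = 93.000.
U(B) = 98.000.
U(C) = 94.000.
Highest utility is B, so B ≻ C ≻ A.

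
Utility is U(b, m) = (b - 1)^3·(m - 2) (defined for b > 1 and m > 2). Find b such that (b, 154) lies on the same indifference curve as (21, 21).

U(21, 21) = 152000.
Set U(b, 154) = 152000 and solve.
With m = 154: (154 − 2) = 152, so (b − 1)^3 = 152000/152 = 1000.
Taking the cube root (with b > 1): b − 1 = 10, so b = 11.
Check: U(11, 154) = 152000.

b = 11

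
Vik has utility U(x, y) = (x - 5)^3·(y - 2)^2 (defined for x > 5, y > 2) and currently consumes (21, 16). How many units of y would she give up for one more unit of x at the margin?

MRS = 21/16

MU_x = 3·(x−5)^2·(y−2)^2, MU_y = 2·(x−5)^3·(y−2).
MRS = (3/2)·(y−2)/(x−5).
At (21, 16): MRS = 21/16.
That is, one extra unit of x is worth 21/16 units of y at the margin.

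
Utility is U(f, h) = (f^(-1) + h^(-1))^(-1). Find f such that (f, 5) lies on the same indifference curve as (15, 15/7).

U depends on (f, h) only through S = f^(-1) + h^(-1), so equal utility means equal S. At (15, 15/7): S = 8/15.
With h = 5: 5^(-1) = 0.2, so f^(-1) = 8/15 − 0.2 = 1/3.
Hence f = 1/(1/3) = 3.
Check: U(3, 5) = 1.875.

f = 3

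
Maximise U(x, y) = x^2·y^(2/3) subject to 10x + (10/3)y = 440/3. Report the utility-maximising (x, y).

x* = 11, y* = 11

MU_x = 2·x·y^(2/3) and MU_y = 2/3·x^2·y^(-1/3).
MRS = MU_x/MU_y = (3)·y/x.
Tangency: set MRS = p_x/p_y = 10/(10/3) = 3.
So (3)·y/x = 3, i.e. y = x.
Substitute into the budget 10·x + (10/3)·y = 440/3: (40/3)·x = 440/3, so x* = 11.
Then y* = 11.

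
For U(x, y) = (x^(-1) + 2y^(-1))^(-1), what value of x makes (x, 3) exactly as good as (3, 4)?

x = 6

U depends on (x, y) only through S = x^(-1) + 2y^(-1), so equal utility means equal S. At (3, 4): S = 5/6.
With y = 3: 2·3^(-1) = 2/3, so x^(-1) = 5/6 − 2/3 = 1/6.
Hence x = 1/(1/6) = 6.
Check: U(6, 3) = 1.2.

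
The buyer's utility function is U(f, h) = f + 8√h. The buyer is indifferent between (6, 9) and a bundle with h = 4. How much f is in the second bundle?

f = 14

U(6, 9) = 30.
Set U(f, 4) = 30 and solve.
With h = 4: √4 = 2, so f = 30 − 8·2 = 14.
Check: U(14, 4) = 30.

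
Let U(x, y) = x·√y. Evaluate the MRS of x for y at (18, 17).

MU_x = √y and MU_y = 0.5·x·y^(-0.5).
MRS = MU_x/MU_y = (2)·y/x.
At (18, 17): MRS = 17/9.
The indifference curve has slope −17/9 at this bundle.

MRS = 17/9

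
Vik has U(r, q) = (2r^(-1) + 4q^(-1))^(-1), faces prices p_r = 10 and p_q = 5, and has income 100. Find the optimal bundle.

r* = 5, q* = 10

For CES with ρ = -1, MRS = (2/4)·(q/r)^2.
Tangency: set MRS = p_r/p_q = 10/5 = 2.
So (q/r)^2 = 4; taking the square root, q/r = 2, i.e. q = 2·r.
Substitute into the budget 10·r + 5·q = 100: 20·r = 100, so r* = 5 and q* = 2·5 = 10.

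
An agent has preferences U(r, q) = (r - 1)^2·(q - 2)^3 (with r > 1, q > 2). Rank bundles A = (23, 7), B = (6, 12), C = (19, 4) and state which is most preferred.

Bundle A

Evaluate utility at each bundle:
U(A) = 60500.
U(B) = 25000.
U(C) = 2592.
Highest utility is A, so A ≻ B ≻ C.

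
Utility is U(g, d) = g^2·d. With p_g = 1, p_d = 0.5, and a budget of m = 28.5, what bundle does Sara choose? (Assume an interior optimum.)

g* = 19, d* = 19

MU_g = 2·g·d and MU_d = g^2.
MRS = MU_g/MU_d = (2/1)·d/g.
Tangency: set MRS = p_g/p_d = 1/0.5 = 2.
So (2/1)·d/g = 2, i.e. d = g.
Substitute into the budget 1·g + 0.5·d = 28.5: 1.5·g = 28.5, so g* = 19.
Then d* = 19.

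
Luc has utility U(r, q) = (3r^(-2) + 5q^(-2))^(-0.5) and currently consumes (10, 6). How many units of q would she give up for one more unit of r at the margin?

For CES with ρ = -2, MRS = (3/5)·(q/r)^3.
At (10, 6): MRS = 81/625.
That is, one extra unit of r is worth 81/625 units of q at the margin.

MRS = 81/625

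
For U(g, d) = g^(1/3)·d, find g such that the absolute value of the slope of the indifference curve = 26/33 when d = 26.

g = 11

MU_g = 1/3·g^(-2/3)·d and MU_d = g^(1/3).
MRS = MU_g/MU_d = (1/3)·d/g.
Substitute d = 26: MRS = (26/3)/g. Setting (26/3)/g = 26/33 gives g = (26/3)/(26/33) = 11.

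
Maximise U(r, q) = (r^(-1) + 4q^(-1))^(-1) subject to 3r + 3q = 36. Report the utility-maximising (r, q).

r* = 4, q* = 8

For CES with ρ = -1, MRS = (1/4)·(q/r)^2.
Tangency: set MRS = p_r/p_q = 3/3 = 1.
So (q/r)^2 = 4; taking the square root, q/r = 2, i.e. q = 2·r.
Substitute into the budget 3·r + 3·q = 36: 9·r = 36, so r* = 4 and q* = 2·4 = 8.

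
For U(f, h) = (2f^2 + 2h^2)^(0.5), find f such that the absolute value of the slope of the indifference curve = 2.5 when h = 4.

For CES with ρ = 2, MRS = (h/f)^(-1).
Setting (4/f)^(-1) = 2.5 gives 4/f = 0.4 and f = 10.

f = 10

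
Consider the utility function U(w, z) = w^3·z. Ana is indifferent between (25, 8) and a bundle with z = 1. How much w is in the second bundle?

U(25, 8) = 125000.
Set U(w, 1) = 125000 and solve.
With z = 1: w^3 = 125000/1 = 125000; taking the cube root, w = 50.
Check: U(50, 1) = 125000.

w = 50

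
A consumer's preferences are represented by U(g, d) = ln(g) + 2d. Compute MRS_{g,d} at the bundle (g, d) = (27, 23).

MU_g = 1/g, MU_d = 2.
MRS = 1/g ÷ 2.
At (27, 23): MRS = 1/54.
So at (27, 23) the consumer would give up 1/54 units of d for one more unit of g.

MRS = 1/54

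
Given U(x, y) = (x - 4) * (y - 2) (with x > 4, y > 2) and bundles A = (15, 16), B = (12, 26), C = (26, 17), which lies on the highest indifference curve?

Bundle C

Evaluate utility at each bundle:
U(A) = 154.
U(B) = 192.
U(C) = 330.
Highest utility is C, so C ≻ B ≻ A.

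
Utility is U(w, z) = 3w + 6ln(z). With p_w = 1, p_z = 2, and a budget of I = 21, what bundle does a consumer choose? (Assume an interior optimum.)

w* = 19, z* = 1

MU_w = 3, MU_z = 6/z.
MRS = 3 ÷ (6/z).
Tangency: set MRS = p_w/p_z = 1/2 = 0.5.
MRS depends only on z: 0.5·z = 0.5 ⇒ z* = 0.5/0.5 = 1.
From the budget, 1·w = 21 − 2·1 = 19, so w* = 19.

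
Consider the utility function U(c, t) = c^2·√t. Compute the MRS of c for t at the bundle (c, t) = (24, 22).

MRS = 11/3

MU_c = 2·c·√t and MU_t = 0.5·c^2·t^(-0.5).
MRS = MU_c/MU_t = (4)·t/c.
At (24, 22): MRS = 11/3.
The indifference curve has slope −11/3 at this bundle.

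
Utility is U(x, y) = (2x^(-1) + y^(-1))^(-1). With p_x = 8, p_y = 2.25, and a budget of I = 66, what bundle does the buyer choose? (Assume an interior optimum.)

For CES with ρ = -1, MRS = (2/1)·(y/x)^2.
Tangency: set MRS = p_x/p_y = 8/2.25 = 32/9.
So (y/x)^2 = 16/9; taking the square root, y/x = 4/3, i.e. y = (4/3)·x.
Substitute into the budget 8·x + 2.25·y = 66: 11·x = 66, so x* = 6 and y* = (4/3)·6 = 8.

x* = 6, y* = 8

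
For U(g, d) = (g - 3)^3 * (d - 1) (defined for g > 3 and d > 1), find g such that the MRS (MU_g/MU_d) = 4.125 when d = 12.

MU_g = 3·(g−3)^2·(d−1), MU_d = (g−3)^3.
MRS = (3/1)·(d−1)/(g−3).
Substitute d = 12: MRS = 33/(g − 3). Setting this equal to 4.125 gives g − 3 = 33/4.125 = 8, so g = 11.

g = 11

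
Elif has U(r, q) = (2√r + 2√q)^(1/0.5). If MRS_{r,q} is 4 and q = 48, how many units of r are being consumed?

For CES with ρ = 0.5, MRS = √(q/r).
Setting √(48/r) = 4 gives 48/r = 16 and r = 3.

r = 3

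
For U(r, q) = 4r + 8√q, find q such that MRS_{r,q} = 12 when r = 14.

MU_r = 4, MU_q = 8/(2√q).
MRS = 4 ÷ (8/(2√q)).
MRS depends only on q: √q = 12 ⇒ √q = 12 ⇒ q = 144.

q = 144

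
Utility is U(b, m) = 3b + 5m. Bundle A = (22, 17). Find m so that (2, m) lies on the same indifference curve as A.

m = 29

U(22, 17) = 151.
Set U(2, m) = 151 and solve.
3·2 + 5m = 151 ⇒ 5m = 145 ⇒ m = 29.
Check: U(2, 29) = 151.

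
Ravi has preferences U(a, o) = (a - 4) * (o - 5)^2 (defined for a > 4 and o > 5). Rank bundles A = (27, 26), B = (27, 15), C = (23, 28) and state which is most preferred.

Bundle A

Evaluate utility at each bundle:
U(A) = 10143.
U(B) = 2300.
U(C) = 10051.
Highest utility is A, so A ≻ C ≻ B.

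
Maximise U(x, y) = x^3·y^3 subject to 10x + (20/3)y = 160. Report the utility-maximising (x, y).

x* = 8, y* = 12

MU_x = 3·x^2·y^3 and MU_y = 3·x^3·y^2.
MRS = MU_x/MU_y = y/x.
Tangency: set MRS = p_x/p_y = 10/(20/3) = 1.5.
So y/x = 1.5, i.e. y = 1.5·x.
Substitute into the budget 10·x + (20/3)·y = 160: 20·x = 160, so x* = 8.
Then y* = 1.5·8 = 12.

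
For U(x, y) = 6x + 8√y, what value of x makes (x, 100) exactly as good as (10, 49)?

x = 6

U(10, 49) = 116.
Set U(x, 100) = 116 and solve.
With y = 100: √100 = 10, so 6x = 116 − 8·10 = 36 and x = 6.
Check: U(6, 100) = 116.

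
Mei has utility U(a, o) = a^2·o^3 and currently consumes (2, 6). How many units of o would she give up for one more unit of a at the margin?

MU_a = 2·a·o^3 and MU_o = 3·a^2·o^2.
MRS = MU_a/MU_o = (2/3)·o/a.
At (2, 6): MRS = 2.
The indifference curve has slope −2 at this bundle.

MRS = 2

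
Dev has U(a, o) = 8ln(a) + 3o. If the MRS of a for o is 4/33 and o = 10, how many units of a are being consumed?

MU_a = 8/a, MU_o = 3.
MRS = 8/a ÷ 3.
MRS depends only on a: (8/3)/a = 4/33 ⇒ a = (8/3)/(4/33) = 22.

a = 22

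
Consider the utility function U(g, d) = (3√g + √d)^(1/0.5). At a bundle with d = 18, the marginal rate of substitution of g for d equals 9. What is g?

g = 2

For CES with ρ = 0.5, MRS = (3/1)·√(d/g).
Setting (3/1)·√(18/g) = 9 gives √(18/g) = 3, so 18/g = 9 and g = 2.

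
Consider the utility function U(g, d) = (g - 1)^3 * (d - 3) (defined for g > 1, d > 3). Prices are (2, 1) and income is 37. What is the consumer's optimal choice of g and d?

g* = 13, d* = 11

MU_g = 3·(g−1)^2·(d−3), MU_d = (g−1)^3.
MRS = (3/1)·(d−3)/(g−1).
Tangency: set MRS = p_g/p_d = 2/1 = 2.
So (3/1)·(d − 3)/(g − 1) = 2, i.e. (d − 3) = (2/3)·(g − 1).
Rewrite the budget in excess-of-subsistence terms: 2·(g − 1) + 1·(d − 3) = 37 − 2·1 − 1·3 = 32.
Substituting, (8/3)·(g − 1) = 32, so g − 1 = 12 and g* = 13.
Then d − 3 = (2/3)·12 = 8, so d* = 11.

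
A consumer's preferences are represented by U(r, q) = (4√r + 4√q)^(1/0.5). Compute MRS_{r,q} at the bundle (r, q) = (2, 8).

MRS = 2

For CES with ρ = 0.5, MRS = √(q/r).
At (2, 8): MRS = 2.
That is, one extra unit of r is worth 2 units of q at the margin.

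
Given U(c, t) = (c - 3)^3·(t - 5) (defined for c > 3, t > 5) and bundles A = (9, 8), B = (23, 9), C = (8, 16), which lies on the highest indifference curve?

Bundle B

Evaluate utility at each bundle:
U(A) = 648.
U(B) = 32000.
U(C) = 1375.
Highest utility is B, so B ≻ C ≻ A.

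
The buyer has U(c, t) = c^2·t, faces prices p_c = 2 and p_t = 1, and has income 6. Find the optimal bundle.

MU_c = 2·c·t and MU_t = c^2.
MRS = MU_c/MU_t = (2/1)·t/c.
Tangency: set MRS = p_c/p_t = 2/1 = 2.
So (2/1)·t/c = 2, i.e. t = c.
Substitute into the budget 2·c + 1·t = 6: 3·c = 6, so c* = 2.
Then t* = 2.

c* = 2, t* = 2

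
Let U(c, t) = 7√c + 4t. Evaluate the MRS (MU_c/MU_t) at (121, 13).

MU_c = 7/(2√c), MU_t = 4.
MRS = 7/(2√c) ÷ 4.
At (121, 13): MRS = 7/88.
So at (121, 13) the consumer would give up 7/88 units of t for one more unit of c.

MRS = 7/88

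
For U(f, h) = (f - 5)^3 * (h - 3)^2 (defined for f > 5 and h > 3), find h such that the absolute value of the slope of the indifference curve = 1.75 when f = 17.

h = 17

MU_f = 3·(f−5)^2·(h−3)^2, MU_h = 2·(f−5)^3·(h−3).
MRS = (3/2)·(h−3)/(f−5).
Substitute f = 17: MRS = (h − 3)/8. Setting this equal to 1.75 gives h − 3 = 1.75·8 = 14, so h = 17.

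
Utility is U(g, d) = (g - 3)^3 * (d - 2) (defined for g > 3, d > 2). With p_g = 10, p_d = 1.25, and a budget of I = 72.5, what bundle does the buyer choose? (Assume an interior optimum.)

g* = 6, d* = 10

MU_g = 3·(g−3)^2·(d−2), MU_d = (g−3)^3.
MRS = (3/1)·(d−2)/(g−3).
Tangency: set MRS = p_g/p_d = 10/1.25 = 8.
So (3/1)·(d − 2)/(g − 3) = 8, i.e. (d − 2) = (8/3)·(g − 3).
Rewrite the budget in excess-of-subsistence terms: 10·(g − 3) + 1.25·(d − 2) = 72.5 − 10·3 − 1.25·2 = 40.
Substituting, (40/3)·(g − 3) = 40, so g − 3 = 3 and g* = 6.
Then d − 2 = (8/3)·3 = 8, so d* = 10.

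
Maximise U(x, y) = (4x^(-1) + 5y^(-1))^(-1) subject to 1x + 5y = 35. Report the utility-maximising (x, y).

x* = 10, y* = 5

For CES with ρ = -1, MRS = (4/5)·(y/x)^2.
Tangency: set MRS = p_x/p_y = 1/5 = 0.2.
So (y/x)^2 = 0.25; taking the square root, y/x = 0.5, i.e. y = 0.5·x.
Substitute into the budget 1·x + 5·y = 35: 3.5·x = 35, so x* = 10 and y* = 0.5·10 = 5.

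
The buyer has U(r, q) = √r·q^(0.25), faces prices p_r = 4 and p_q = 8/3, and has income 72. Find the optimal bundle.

MU_r = 0.5·r^(-0.5)·q^(0.25) and MU_q = 0.25·√r·q^(-0.75).
MRS = MU_r/MU_q = (2)·q/r.
Tangency: set MRS = p_r/p_q = 4/(8/3) = 1.5.
So (2)·q/r = 1.5, i.e. q = 0.75·r.
Substitute into the budget 4·r + (8/3)·q = 72: 6·r = 72, so r* = 12.
Then q* = 0.75·12 = 9.

r* = 12, q* = 9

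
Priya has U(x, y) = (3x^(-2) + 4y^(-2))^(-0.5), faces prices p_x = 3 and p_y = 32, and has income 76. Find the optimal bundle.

x* = 4, y* = 2

For CES with ρ = -2, MRS = (3/4)·(y/x)^3.
Tangency: set MRS = p_x/p_y = 3/32.
So (y/x)^3 = 0.125; taking the cube root, y/x = 0.5, i.e. y = 0.5·x.
Substitute into the budget 3·x + 32·y = 76: 19·x = 76, so x* = 4 and y* = 0.5·4 = 2.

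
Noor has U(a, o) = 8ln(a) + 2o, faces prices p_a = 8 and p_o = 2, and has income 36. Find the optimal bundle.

MU_a = 8/a, MU_o = 2.
MRS = 8/a ÷ 2.
Tangency: set MRS = p_a/p_o = 8/2 = 4.
MRS depends only on a: 4/a = 4 ⇒ a* = 4/4 = 1.
From the budget, 2·o = 36 − 8·1 = 28, so o* = 14.

a* = 1, o* = 14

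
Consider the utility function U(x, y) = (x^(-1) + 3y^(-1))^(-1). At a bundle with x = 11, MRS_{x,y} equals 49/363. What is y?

For CES with ρ = -1, MRS = (1/3)·(y/x)^2.
Setting (1/3)·(y/11)^2 = 49/363 gives (y/11)^2 = 49/121, so y/11 = 7/11 and y = 7.

y = 7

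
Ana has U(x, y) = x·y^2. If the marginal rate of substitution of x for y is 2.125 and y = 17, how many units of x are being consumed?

MU_x = y^2 and MU_y = 2·x·y.
MRS = MU_x/MU_y = (1/2)·y/x.
Substitute y = 17: MRS = 8.5/x. Setting 8.5/x = 2.125 gives x = 8.5/2.125 = 4.

x = 4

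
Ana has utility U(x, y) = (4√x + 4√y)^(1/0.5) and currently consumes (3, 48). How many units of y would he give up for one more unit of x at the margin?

For CES with ρ = 0.5, MRS = √(y/x).
At (3, 48): MRS = 4.
The indifference curve has slope −4 at this bundle.

MRS = 4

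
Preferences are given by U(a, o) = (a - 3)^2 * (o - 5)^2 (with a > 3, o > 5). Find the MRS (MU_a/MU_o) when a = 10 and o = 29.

MU_a = 2·(a−3)·(o−5)^2, MU_o = 2·(a−3)^2·(o−5).
MRS = (o−5)/(a−3).
At (10, 29): MRS = 24/7.
That is, one extra unit of a is worth 24/7 units of o at the margin.

MRS = 24/7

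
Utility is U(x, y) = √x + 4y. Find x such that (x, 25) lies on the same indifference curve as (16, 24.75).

x = 9

U(16, 24.75) = 103.
Set U(x, 25) = 103 and solve.
With y = 25: √x = 103 − 4·25 = 3, so √x = 3 and x = 9.
Check: U(9, 25) = 103.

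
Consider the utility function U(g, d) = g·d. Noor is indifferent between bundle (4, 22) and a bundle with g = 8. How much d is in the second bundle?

U(4, 22) = 88.
Set U(8, d) = 88 and solve.
With g = 8: d = 88/8 = 11.
Check: U(8, 11) = 88.

d = 11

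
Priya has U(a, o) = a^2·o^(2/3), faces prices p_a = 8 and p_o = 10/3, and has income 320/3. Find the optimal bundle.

a* = 10, o* = 8

MU_a = 2·a·o^(2/3) and MU_o = 2/3·a^2·o^(-1/3).
MRS = MU_a/MU_o = (3)·o/a.
Tangency: set MRS = p_a/p_o = 8/(10/3) = 2.4.
So (3)·o/a = 2.4, i.e. o = 0.8·a.
Substitute into the budget 8·a + (10/3)·o = 320/3: (32/3)·a = 320/3, so a* = 10.
Then o* = 0.8·10 = 8.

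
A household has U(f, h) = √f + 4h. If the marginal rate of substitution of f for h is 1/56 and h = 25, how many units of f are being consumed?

f = 49

MU_f = 1/(2√f), MU_h = 4.
MRS = 1/(2√f) ÷ 4.
MRS depends only on f: 0.125/√f = 1/56 ⇒ √f = 0.125/(1/56) = 7 ⇒ f = 49.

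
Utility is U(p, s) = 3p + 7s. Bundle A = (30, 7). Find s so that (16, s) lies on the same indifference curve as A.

s = 13

U(30, 7) = 139.
Set U(16, s) = 139 and solve.
3·16 + 7s = 139 ⇒ 7s = 91 ⇒ s = 13.
Check: U(16, 13) = 139.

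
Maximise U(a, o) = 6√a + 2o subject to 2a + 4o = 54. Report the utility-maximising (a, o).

a* = 9, o* = 9

MU_a = 6/(2√a), MU_o = 2.
MRS = 6/(2√a) ÷ 2.
Tangency: set MRS = p_a/p_o = 2/4 = 0.5.
MRS depends only on a: 1.5/√a = 0.5 ⇒ √a = 1.5/0.5 = 3 ⇒ a* = 9.
From the budget, 4·o = 54 − 2·9 = 36, so o* = 9.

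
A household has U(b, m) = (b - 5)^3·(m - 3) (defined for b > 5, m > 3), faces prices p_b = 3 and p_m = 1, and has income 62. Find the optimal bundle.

b* = 16, m* = 14

MU_b = 3·(b−5)^2·(m−3), MU_m = (b−5)^3.
MRS = (3/1)·(m−3)/(b−5).
Tangency: set MRS = p_b/p_m = 3/1 = 3.
So (3/1)·(m − 3)/(b − 5) = 3, i.e. (m − 3) = (b − 5).
Rewrite the budget in excess-of-subsistence terms: 3·(b − 5) + 1·(m − 3) = 62 − 3·5 − 1·3 = 44.
Substituting, 4·(b − 5) = 44, so b − 5 = 11 and b* = 16.
Then m − 3 = 11, so m* = 14.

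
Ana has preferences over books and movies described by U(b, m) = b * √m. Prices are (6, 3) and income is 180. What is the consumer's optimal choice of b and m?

MU_b = √m and MU_m = 0.5·b·m^(-0.5).
MRS = MU_b/MU_m = (2)·m/b.
Tangency: set MRS = p_b/p_m = 6/3 = 2.
So (2)·m/b = 2, i.e. m = b.
Substitute into the budget 6·b + 3·m = 180: 9·b = 180, so b* = 20.
Then m* = 20.

b* = 20, m* = 20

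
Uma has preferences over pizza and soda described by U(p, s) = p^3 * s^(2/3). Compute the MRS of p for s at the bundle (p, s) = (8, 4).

MU_p = 3·p^2·s^(2/3) and MU_s = 2/3·p^3·s^(-1/3).
MRS = MU_p/MU_s = (4.5)·s/p.
At (8, 4): MRS = 2.25.
The indifference curve has slope −2.25 at this bundle.

MRS = 2.25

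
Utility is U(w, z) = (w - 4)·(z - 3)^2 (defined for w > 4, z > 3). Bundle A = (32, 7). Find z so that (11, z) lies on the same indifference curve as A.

z = 11

U(32, 7) = 448.
Set U(11, z) = 448 and solve.
With w = 11: (11 − 4) = 7, so (z − 3)^2 = 448/7 = 64.
Taking the square root (with z > 3): z − 3 = 8, so z = 11.
Check: U(11, 11) = 448.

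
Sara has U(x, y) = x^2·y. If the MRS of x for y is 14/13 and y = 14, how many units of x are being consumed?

MU_x = 2·x·y and MU_y = x^2.
MRS = MU_x/MU_y = (2/1)·y/x.
Substitute y = 14: MRS = 28/x. Setting 28/x = 14/13 gives x = 28/(14/13) = 26.

x = 26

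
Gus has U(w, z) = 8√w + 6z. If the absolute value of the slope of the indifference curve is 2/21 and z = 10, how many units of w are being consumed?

w = 49

MU_w = 8/(2√w), MU_z = 6.
MRS = 8/(2√w) ÷ 6.
MRS depends only on w: (2/3)/√w = 2/21 ⇒ √w = (2/3)/(2/21) = 7 ⇒ w = 49.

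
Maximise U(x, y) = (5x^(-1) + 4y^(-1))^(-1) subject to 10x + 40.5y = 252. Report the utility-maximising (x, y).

x* = 9, y* = 4

For CES with ρ = -1, MRS = (5/4)·(y/x)^2.
Tangency: set MRS = p_x/p_y = 10/40.5 = 20/81.
So (y/x)^2 = 16/81; taking the square root, y/x = 4/9, i.e. y = (4/9)·x.
Substitute into the budget 10·x + 40.5·y = 252: 28·x = 252, so x* = 9 and y* = (4/9)·9 = 4.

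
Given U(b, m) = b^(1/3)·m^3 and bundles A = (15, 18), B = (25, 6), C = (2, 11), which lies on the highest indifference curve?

Evaluate utility at each bundle:
U(A) = 14382.949.
U(B) = 631.588.
U(C) = 1676.955.
Highest utility is A, so A ≻ C ≻ B.

Bundle A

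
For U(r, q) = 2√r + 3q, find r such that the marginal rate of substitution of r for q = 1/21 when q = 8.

r = 49

MU_r = 2/(2√r), MU_q = 3.
MRS = 2/(2√r) ÷ 3.
MRS depends only on r: (1/3)/√r = 1/21 ⇒ √r = (1/3)/(1/21) = 7 ⇒ r = 49.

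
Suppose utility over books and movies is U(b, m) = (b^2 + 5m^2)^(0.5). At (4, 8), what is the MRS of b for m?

For CES with ρ = 2, MRS = (1/5)·(m/b)^(-1).
At (4, 8): MRS = 0.1.
So at (4, 8) the consumer would give up 0.1 units of m for one more unit of b.

MRS = 0.1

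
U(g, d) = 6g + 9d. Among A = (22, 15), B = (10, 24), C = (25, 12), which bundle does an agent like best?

Bundle B

Evaluate utility at each bundle:
U(A) = 267.
U(B) = 276.
U(C) = 258.
Highest utility is B, so B ≻ A ≻ C.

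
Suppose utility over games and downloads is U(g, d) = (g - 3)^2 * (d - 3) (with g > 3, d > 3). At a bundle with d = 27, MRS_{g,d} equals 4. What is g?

MU_g = 2·(g−3)·(d−3), MU_d = (g−3)^2.
MRS = (2/1)·(d−3)/(g−3).
Substitute d = 27: MRS = 48/(g − 3). Setting this equal to 4 gives g − 3 = 48/4 = 12, so g = 15.

g = 15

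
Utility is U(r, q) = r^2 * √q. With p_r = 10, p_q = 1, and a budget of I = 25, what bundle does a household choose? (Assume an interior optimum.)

r* = 2, q* = 5

MU_r = 2·r·√q and MU_q = 0.5·r^2·q^(-0.5).
MRS = MU_r/MU_q = (4)·q/r.
Tangency: set MRS = p_r/p_q = 10/1 = 10.
So (4)·q/r = 10, i.e. q = 2.5·r.
Substitute into the budget 10·r + 1·q = 25: 12.5·r = 25, so r* = 2.
Then q* = 2.5·2 = 5.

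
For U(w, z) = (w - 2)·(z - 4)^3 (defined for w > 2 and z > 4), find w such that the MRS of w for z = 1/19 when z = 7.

w = 21

MU_w = (z−4)^3, MU_z = 3·(w−2)·(z−4)^2.
MRS = (1/3)·(z−4)/(w−2).
Substitute z = 7: MRS = 1/(w − 2). Setting this equal to 1/19 gives w − 2 = 1/(1/19) = 19, so w = 21.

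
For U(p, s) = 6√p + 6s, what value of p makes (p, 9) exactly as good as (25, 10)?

p = 36

U(25, 10) = 90.
Set U(p, 9) = 90 and solve.
With s = 9: 6√p = 90 − 6·9 = 36, so √p = 6 and p = 36.
Check: U(36, 9) = 90.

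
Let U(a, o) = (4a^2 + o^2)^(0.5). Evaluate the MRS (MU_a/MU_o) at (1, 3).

For CES with ρ = 2, MRS = (4/1)·(o/a)^(-1).
At (1, 3): MRS = 4/3.
The indifference curve has slope −4/3 at this bundle.

MRS = 4/3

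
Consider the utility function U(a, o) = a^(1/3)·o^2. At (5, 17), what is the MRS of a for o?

MRS = 17/30

MU_a = 1/3·a^(-2/3)·o^2 and MU_o = 2·a^(1/3)·o.
MRS = MU_a/MU_o = (1/6)·o/a.
At (5, 17): MRS = 17/30.
So at (5, 17) the consumer would give up 17/30 units of o for one more unit of a.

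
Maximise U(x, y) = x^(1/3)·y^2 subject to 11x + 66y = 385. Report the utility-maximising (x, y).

MU_x = 1/3·x^(-2/3)·y^2 and MU_y = 2·x^(1/3)·y.
MRS = MU_x/MU_y = (1/6)·y/x.
Tangency: set MRS = p_x/p_y = 11/66 = 1/6.
So (1/6)·y/x = 1/6, i.e. y = x.
Substitute into the budget 11·x + 66·y = 385: 77·x = 385, so x* = 5.
Then y* = 5.

x* = 5, y* = 5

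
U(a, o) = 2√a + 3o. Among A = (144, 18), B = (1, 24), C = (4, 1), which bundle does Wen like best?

Bundle A

Evaluate utility at each bundle:
U(A) = 78.000.
U(B) = 74.000.
U(C) = 7.000.
Highest utility is A, so A ≻ B ≻ C.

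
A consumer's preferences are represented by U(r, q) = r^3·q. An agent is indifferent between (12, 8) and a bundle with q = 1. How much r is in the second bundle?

U(12, 8) = 13824.
Set U(r, 1) = 13824 and solve.
With q = 1: r^3 = 13824/1 = 13824; taking the cube root, r = 24.
Check: U(24, 1) = 13824.

r = 24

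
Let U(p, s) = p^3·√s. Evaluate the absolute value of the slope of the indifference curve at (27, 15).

MRS = 10/3

MU_p = 3·p^2·√s and MU_s = 0.5·p^3·s^(-0.5).
MRS = MU_p/MU_s = (6)·s/p.
At (27, 15): MRS = 10/3.
That is, one extra unit of p is worth 10/3 units of s at the margin.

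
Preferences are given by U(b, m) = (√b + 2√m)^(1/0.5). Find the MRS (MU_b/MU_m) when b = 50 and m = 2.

For CES with ρ = 0.5, MRS = (1/2)·√(m/b).
At (50, 2): MRS = 0.1.
So at (50, 2) the consumer would give up 0.1 units of m for one more unit of b.

MRS = 0.1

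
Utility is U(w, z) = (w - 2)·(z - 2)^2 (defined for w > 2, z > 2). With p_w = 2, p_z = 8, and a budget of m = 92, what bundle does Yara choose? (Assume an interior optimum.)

MU_w = (z−2)^2, MU_z = 2·(w−2)·(z−2).
MRS = (1/2)·(z−2)/(w−2).
Tangency: set MRS = p_w/p_z = 2/8 = 0.25.
So (1/2)·(z − 2)/(w − 2) = 0.25, i.e. (z − 2) = 0.5·(w − 2).
Rewrite the budget in excess-of-subsistence terms: 2·(w − 2) + 8·(z − 2) = 92 − 2·2 − 8·2 = 72.
Substituting, 6·(w − 2) = 72, so w − 2 = 12 and w* = 14.
Then z − 2 = 0.5·12 = 6, so z* = 8.

w* = 14, z* = 8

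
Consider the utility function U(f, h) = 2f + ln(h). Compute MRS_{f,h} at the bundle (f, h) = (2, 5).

MU_f = 2, MU_h = 1/h.
MRS = 2 ÷ (1/h).
At (2, 5): MRS = 10.
So at (2, 5) the consumer would give up 10 units of h for one more unit of f.

MRS = 10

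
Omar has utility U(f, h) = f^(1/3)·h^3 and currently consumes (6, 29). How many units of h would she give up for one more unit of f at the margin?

MRS = 29/54

MU_f = 1/3·f^(-2/3)·h^3 and MU_h = 3·f^(1/3)·h^2.
MRS = MU_f/MU_h = (1/9)·h/f.
At (6, 29): MRS = 29/54.
So at (6, 29) the consumer would give up 29/54 units of h for one more unit of f.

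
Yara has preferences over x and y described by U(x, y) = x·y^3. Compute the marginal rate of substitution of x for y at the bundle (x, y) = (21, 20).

MU_x = y^3 and MU_y = 3·x·y^2.
MRS = MU_x/MU_y = (1/3)·y/x.
At (21, 20): MRS = 20/63.
So at (21, 20) the consumer would give up 20/63 units of y for one more unit of x.

MRS = 20/63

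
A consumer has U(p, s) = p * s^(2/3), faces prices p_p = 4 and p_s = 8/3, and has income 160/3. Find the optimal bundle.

p* = 8, s* = 8

MU_p = s^(2/3) and MU_s = 2/3·p·s^(-1/3).
MRS = MU_p/MU_s = (1.5)·s/p.
Tangency: set MRS = p_p/p_s = 4/(8/3) = 1.5.
So (1.5)·s/p = 1.5, i.e. s = p.
Substitute into the budget 4·p + (8/3)·s = 160/3: (20/3)·p = 160/3, so p* = 8.
Then s* = 8.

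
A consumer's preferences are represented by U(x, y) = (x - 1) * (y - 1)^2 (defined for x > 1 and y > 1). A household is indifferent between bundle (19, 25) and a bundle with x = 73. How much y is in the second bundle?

y = 13

U(19, 25) = 10368.
Set U(73, y) = 10368 and solve.
With x = 73: (73 − 1) = 72, so (y − 1)^2 = 10368/72 = 144.
Taking the square root (with y > 1): y − 1 = 12, so y = 13.
Check: U(73, 13) = 10368.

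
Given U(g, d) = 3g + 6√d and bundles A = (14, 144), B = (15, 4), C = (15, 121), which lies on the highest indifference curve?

Bundle A

Evaluate utility at each bundle:
U(A) = 114.000.
U(B) = 57.000.
U(C) = 111.000.
Highest utility is A, so A ≻ C ≻ B.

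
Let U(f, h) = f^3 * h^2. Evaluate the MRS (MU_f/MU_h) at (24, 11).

MU_f = 3·f^2·h^2 and MU_h = 2·f^3·h.
MRS = MU_f/MU_h = (3/2)·h/f.
At (24, 11): MRS = 11/16.
So at (24, 11) the consumer would give up 11/16 units of h for one more unit of f.

MRS = 11/16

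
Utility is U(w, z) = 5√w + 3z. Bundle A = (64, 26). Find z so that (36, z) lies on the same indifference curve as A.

U(64, 26) = 118.
Set U(36, z) = 118 and solve.
With w = 36: √36 = 6, so 3z = 118 − 5·6 = 88 and z = 88/3.
Check: U(36, 88/3) = 118.

z = 88/3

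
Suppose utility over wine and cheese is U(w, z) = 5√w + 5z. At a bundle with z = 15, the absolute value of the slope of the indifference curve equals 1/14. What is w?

MU_w = 5/(2√w), MU_z = 5.
MRS = 5/(2√w) ÷ 5.
MRS depends only on w: 0.5/√w = 1/14 ⇒ √w = 0.5/(1/14) = 7 ⇒ w = 49.

w = 49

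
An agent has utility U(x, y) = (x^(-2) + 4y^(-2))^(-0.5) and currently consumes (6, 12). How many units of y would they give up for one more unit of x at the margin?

For CES with ρ = -2, MRS = (1/4)·(y/x)^3.
At (6, 12): MRS = 2.
So at (6, 12) the consumer would give up 2 units of y for one more unit of x.

MRS = 2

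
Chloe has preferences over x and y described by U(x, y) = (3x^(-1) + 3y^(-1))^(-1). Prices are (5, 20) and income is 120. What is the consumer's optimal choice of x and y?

x* = 8, y* = 4

For CES with ρ = -1, MRS = (y/x)^2.
Tangency: set MRS = p_x/p_y = 5/20 = 0.25.
So (y/x)^2 = 0.25; taking the square root, y/x = 0.5, i.e. y = 0.5·x.
Substitute into the budget 5·x + 20·y = 120: 15·x = 120, so x* = 8 and y* = 0.5·8 = 4.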